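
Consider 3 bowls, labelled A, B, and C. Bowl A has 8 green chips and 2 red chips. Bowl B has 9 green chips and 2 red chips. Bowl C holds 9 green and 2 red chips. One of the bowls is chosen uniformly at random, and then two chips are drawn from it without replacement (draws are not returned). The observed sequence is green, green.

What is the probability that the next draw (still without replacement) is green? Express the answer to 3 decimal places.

Under each hypothesis, the probability of the observed sequence is: P(data | bowl A) = (8/10)(7/9) = 0.62222; P(data | bowl B) = (9/11)(8/10) = 0.65455; P(data | bowl C) = (9/11)(8/10) = 0.65455.
The prior-weighted likelihoods are 1/3 · 0.62222 = 0.20741, 1/3 · 0.65455 = 0.21818, 1/3 · 0.65455 = 0.21818; summing to 0.64377.
The posterior is then P(bowl A | data) = 0.32218, P(bowl B | data) = 0.33891, P(bowl C | data) = 0.33891.
Averaging over the posterior, P(green next | data) = (3/4)(0.32218) + (7/9)(0.33891) + (7/9)(0.33891) = 0.76883.

0.769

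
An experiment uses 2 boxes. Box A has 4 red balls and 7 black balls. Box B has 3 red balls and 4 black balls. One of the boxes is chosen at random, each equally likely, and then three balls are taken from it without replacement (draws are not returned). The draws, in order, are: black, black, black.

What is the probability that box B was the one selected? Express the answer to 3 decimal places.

Compute the likelihood of the observed sequence for each case: P(data | box A) = (7/11)(6/10)(5/9) = 0.21212; P(data | box B) = (4/7)(3/6)(2/5) = 0.11429.
Weighting by the prior gives 1/2 · 0.21212 = 0.10606, 1/2 · 0.11429 = 0.057143; summing to 0.1632.
So P(box B | data) = (0.057143) / (0.1632) = 0.35013.

0.350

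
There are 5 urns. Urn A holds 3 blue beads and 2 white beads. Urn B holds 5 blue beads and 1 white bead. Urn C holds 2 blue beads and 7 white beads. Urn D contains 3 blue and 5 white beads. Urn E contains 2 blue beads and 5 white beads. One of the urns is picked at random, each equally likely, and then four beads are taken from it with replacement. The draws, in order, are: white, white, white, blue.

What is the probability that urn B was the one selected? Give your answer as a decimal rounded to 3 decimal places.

For each hypothesis, P(data | H) works out to: P(data | urn A) = (2/5)(2/5)(2/5)(3/5) = 0.0384; P(data | urn B) = (1/6)(1/6)(1/6)(5/6) = 0.003858; P(data | urn C) = (7/9)(7/9)(7/9)(2/9) = 0.10456; P(data | urn D) = (5/8)(5/8)(5/8)(3/8) = 0.091553; P(data | urn E) = (5/7)(5/7)(5/7)(2/7) = 0.10412.
Multiplying each by its prior: 1/5 · 0.0384 = 0.00768, 1/5 · 0.003858 = 0.0007716, 1/5 · 0.10456 = 0.020911, 1/5 · 0.091553 = 0.018311, 1/5 · 0.10412 = 0.020825; these sum to 0.068498.
Hence P(urn B | data) = (0.0007716) / (0.068498) = 0.011265.

0.011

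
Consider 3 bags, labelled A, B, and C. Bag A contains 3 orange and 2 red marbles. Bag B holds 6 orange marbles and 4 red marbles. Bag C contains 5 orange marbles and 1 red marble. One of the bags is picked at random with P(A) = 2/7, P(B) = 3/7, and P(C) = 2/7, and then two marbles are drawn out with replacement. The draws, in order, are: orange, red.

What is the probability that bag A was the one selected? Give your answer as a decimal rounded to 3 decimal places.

0.325

Compute the likelihood of the observed sequence for each case: P(data | bag A) = (3/5)(2/5) = 6/25; P(data | bag B) = (6/10)(4/10) = 6/25; P(data | bag C) = (5/6)(1/6) = 5/36.
The prior-weighted likelihoods are 2/7 · 6/25 = 12/175, 3/7 · 6/25 = 18/175, 2/7 · 5/36 = 5/126; these sum to 19/90.
Hence P(bag A | data) = (12/175) / (19/90) = 216/665.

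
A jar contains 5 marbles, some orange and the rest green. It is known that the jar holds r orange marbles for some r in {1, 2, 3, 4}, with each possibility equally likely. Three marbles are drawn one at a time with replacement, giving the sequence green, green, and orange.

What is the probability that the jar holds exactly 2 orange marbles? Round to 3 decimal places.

Under each hypothesis, the probability of the observed sequence is: P(data | r = 1) = (4/5)(4/5)(1/5) = 16/125; P(data | r = 2) = (3/5)(3/5)(2/5) = 18/125; P(data | r = 3) = (2/5)(2/5)(3/5) = 12/125; P(data | r = 4) = (1/5)(1/5)(4/5) = 4/125.
The prior-weighted likelihoods are 1/4 · 16/125 = 4/125, 1/4 · 18/125 = 9/250, 1/4 · 12/125 = 3/125, 1/4 · 4/125 = 1/125; summing to 1/10.
Therefore the posterior P(r = 2 | data) = (9/250) / (1/10) = 9/25.

0.360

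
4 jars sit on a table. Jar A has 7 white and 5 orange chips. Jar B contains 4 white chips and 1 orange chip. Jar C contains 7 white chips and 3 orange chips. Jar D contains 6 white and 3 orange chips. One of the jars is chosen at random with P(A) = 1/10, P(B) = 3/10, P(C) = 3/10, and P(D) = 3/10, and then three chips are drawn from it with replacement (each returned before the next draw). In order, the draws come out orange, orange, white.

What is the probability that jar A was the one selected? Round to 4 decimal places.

0.1664

For each hypothesis, P(data | H) works out to: P(data | jar A) = (5/12)(5/12)(7/12) = 0.10127; P(data | jar B) = (1/5)(1/5)(4/5) = 0.032; P(data | jar C) = (3/10)(3/10)(7/10) = 0.063; P(data | jar D) = (3/9)(3/9)(6/9) = 0.074074.
Weighting by the prior gives 1/10 · 0.10127 = 0.010127, 3/10 · 0.032 = 0.0096, 3/10 · 0.063 = 0.0189, 3/10 · 0.074074 = 0.022222; with total 0.06085.
Therefore the posterior P(jar A | data) = (0.010127) / (0.06085) = 0.16643.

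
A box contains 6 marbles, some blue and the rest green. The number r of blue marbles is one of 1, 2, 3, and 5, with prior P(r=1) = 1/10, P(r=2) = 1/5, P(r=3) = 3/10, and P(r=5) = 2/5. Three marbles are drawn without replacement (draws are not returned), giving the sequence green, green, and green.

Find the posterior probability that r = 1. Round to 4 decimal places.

0.4762

The likelihood of the observed sequence under each hypothesis: P(data | r = 1) = (5/6)(4/5)(3/4) = 1/2; P(data | r = 2) = (4/6)(3/5)(2/4) = 1/5; P(data | r = 3) = (3/6)(2/5)(1/4) = 1/20; P(data | r = 5) = (1/6)(0/5) = 0.
The prior-weighted likelihoods are 1/10 · 1/2 = 1/20, 1/5 · 1/5 = 1/25, 3/10 · 1/20 = 3/200, 2/5 · 0 = 0; with total 21/200.
Therefore the posterior P(r = 1 | data) = (1/20) / (21/200) = 10/21.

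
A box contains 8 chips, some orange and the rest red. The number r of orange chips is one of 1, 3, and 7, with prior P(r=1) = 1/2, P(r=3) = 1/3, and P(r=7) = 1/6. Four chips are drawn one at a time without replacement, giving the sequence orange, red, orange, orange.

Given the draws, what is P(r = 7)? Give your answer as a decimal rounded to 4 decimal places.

Compute the likelihood of the observed sequence for each case: P(data | r = 1) = (1/8)(7/7)(0/6) = 0; P(data | r = 3) = (3/8)(5/7)(2/6)(1/5) = 1/56; P(data | r = 7) = (7/8)(1/7)(6/6)(5/5) = 1/8.
Multiplying each by its prior: 1/2 · 0 = 0, 1/3 · 1/56 = 1/168, 1/6 · 1/8 = 1/48; these sum to 3/112.
By Bayes' rule, P(r = 7 | data) = (1/48) / (3/112) = 7/9.

0.7778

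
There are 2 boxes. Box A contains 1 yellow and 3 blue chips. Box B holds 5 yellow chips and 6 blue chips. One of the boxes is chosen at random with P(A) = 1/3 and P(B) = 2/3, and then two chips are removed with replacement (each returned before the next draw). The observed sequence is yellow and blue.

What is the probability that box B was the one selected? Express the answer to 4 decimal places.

0.7256

For each hypothesis, P(data | H) works out to: P(data | box A) = (1/4)(3/4) = 0.1875; P(data | box B) = (5/11)(6/11) = 0.24793.
The prior-weighted likelihoods are 1/3 · 0.1875 = 0.0625, 2/3 · 0.24793 = 0.16529; summing to 0.22779.
So P(box B | data) = (0.16529) / (0.22779) = 0.72562.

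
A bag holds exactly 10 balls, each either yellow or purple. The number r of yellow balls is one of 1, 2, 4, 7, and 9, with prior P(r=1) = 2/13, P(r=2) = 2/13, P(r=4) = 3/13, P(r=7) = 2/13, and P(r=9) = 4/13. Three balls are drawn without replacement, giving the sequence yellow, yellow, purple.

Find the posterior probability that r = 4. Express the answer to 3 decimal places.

0.274

Under each hypothesis, the probability of the observed sequence is: P(data | r = 1) = (1/10)(0/9) = 0; P(data | r = 2) = (2/10)(1/9)(8/8) = 0.022222; P(data | r = 4) = (4/10)(3/9)(6/8) = 0.1; P(data | r = 7) = (7/10)(6/9)(3/8) = 0.175; P(data | r = 9) = (9/10)(8/9)(1/8) = 0.1.
The prior-weighted likelihoods are 2/13 · 0 = 0, 2/13 · 0.022222 = 0.0034188, 3/13 · 0.1 = 0.023077, 2/13 · 0.175 = 0.026923, 4/13 · 0.1 = 0.030769; summing to 0.084188.
Hence P(r = 4 | data) = (0.023077) / (0.084188) = 0.27411.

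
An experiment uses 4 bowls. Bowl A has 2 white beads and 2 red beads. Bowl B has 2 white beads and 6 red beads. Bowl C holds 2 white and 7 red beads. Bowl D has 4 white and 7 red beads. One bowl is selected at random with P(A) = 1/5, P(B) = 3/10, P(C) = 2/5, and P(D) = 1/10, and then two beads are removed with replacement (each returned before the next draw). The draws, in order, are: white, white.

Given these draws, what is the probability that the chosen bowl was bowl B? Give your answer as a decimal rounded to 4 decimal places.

0.1843

The likelihood of the observed sequence under each hypothesis: P(data | bowl A) = (2/4)(2/4) = 0.25; P(data | bowl B) = (2/8)(2/8) = 0.0625; P(data | bowl C) = (2/9)(2/9) = 0.049383; P(data | bowl D) = (4/11)(4/11) = 0.13223.
Multiplying each by its prior: 1/5 · 0.25 = 0.05, 3/10 · 0.0625 = 0.01875, 2/5 · 0.049383 = 0.019753, 1/10 · 0.13223 = 0.013223; summing to 0.10173.
Hence P(bowl B | data) = (0.01875) / (0.10173) = 0.18432.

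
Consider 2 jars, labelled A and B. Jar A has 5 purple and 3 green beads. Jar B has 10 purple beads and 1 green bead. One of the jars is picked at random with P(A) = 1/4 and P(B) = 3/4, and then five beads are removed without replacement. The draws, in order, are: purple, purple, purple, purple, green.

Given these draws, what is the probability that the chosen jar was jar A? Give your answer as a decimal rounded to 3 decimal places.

0.164

For each hypothesis, P(data | H) works out to: P(data | jar A) = (5/8)(4/7)(3/6)(2/5)(3/4) = 0.053571; P(data | jar B) = (10/11)(9/10)(8/9)(7/8)(1/7) = 0.090909.
The prior-weighted likelihoods are 1/4 · 0.053571 = 0.013393, 3/4 · 0.090909 = 0.068182; summing to 0.081575.
By Bayes' rule, P(jar A | data) = (0.013393) / (0.081575) = 0.16418.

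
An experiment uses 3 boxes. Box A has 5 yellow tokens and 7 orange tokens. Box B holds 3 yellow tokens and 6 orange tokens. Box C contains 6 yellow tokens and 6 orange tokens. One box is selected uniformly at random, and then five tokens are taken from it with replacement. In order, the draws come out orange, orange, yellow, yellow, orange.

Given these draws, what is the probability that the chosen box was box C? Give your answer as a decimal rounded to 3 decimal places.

0.317

Under each hypothesis, the probability of the observed sequence is: P(data | box A) = (7/12)(7/12)(5/12)(5/12)(7/12) = 0.034461; P(data | box B) = (6/9)(6/9)(3/9)(3/9)(6/9) = 0.032922; P(data | box C) = (6/12)(6/12)(6/12)(6/12)(6/12) = 0.03125.
The prior-weighted likelihoods are 1/3 · 0.034461 = 0.011487, 1/3 · 0.032922 = 0.010974, 1/3 · 0.03125 = 0.010417; with total 0.032878.
So P(box C | data) = (0.010417) / (0.032878) = 0.31683.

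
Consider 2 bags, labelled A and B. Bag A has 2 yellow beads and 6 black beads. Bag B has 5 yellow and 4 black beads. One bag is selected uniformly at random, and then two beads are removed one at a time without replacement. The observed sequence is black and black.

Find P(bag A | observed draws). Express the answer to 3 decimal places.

0.763

Under each hypothesis, the probability of the observed sequence is: P(data | bag A) = (6/8)(5/7) = 15/28; P(data | bag B) = (4/9)(3/8) = 1/6.
Weighting by the prior gives 1/2 · 15/28 = 15/56, 1/2 · 1/6 = 1/12; summing to 59/168.
Hence P(bag A | data) = (15/56) / (59/168) = 45/59.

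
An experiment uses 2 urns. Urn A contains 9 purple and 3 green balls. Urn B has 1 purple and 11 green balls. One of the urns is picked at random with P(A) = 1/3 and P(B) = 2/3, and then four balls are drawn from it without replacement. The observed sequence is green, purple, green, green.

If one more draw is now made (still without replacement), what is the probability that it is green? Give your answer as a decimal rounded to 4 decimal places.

0.9735

Compute the likelihood of the observed sequence for each case: P(data | urn A) = (3/12)(9/11)(2/10)(1/9) = 0.0045455; P(data | urn B) = (11/12)(1/11)(10/10)(9/9) = 0.083333.
Weighting by the prior gives 1/3 · 0.0045455 = 0.0015152, 2/3 · 0.083333 = 0.055556; with total 0.057071.
Normalising, the posterior is P(urn A | data) = 0.026549, P(urn B | data) = 0.97345.
Averaging over the posterior, P(green next | data) = (0)(0.026549) + (1)(0.97345) = 0.97345.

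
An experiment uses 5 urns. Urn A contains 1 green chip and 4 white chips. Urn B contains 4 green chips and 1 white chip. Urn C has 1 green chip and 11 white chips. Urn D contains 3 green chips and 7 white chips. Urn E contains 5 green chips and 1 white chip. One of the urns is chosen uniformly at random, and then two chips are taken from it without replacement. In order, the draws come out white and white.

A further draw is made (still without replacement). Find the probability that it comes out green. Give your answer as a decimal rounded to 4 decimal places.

The likelihood of the observed sequence under each hypothesis: P(data | urn A) = (4/5)(3/4) = 3/5; P(data | urn B) = (1/5)(0/4) = 0; P(data | urn C) = (11/12)(10/11) = 5/6; P(data | urn D) = (7/10)(6/9) = 7/15; P(data | urn E) = (1/6)(0/5) = 0.
The prior-weighted likelihoods are 1/5 · 3/5 = 3/25, 1/5 · 0 = 0, 1/5 · 5/6 = 1/6, 1/5 · 7/15 = 7/75, 1/5 · 0 = 0; these sum to 19/50.
Normalising, the posterior is P(urn A | data) = 6/19, P(urn B | data) = 0, P(urn C | data) = 25/57, P(urn D | data) = 14/57, P(urn E | data) = 0.
The predictive probability is P(green next | data) = (1/3)(6/19) + (1/10)(25/57) + (3/8)(14/57) = 55/228.

0.2412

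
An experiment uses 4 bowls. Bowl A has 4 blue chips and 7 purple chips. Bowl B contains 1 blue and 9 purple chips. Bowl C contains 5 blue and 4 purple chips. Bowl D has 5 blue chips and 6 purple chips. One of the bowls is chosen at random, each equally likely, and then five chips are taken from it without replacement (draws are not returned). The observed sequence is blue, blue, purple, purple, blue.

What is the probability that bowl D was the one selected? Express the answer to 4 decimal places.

For each hypothesis, P(data | H) works out to: P(data | bowl A) = (4/11)(3/10)(7/9)(6/8)(2/7) = 0.018182; P(data | bowl B) = (1/10)(0/9) = 0; P(data | bowl C) = (5/9)(4/8)(4/7)(3/6)(3/5) = 0.047619; P(data | bowl D) = (5/11)(4/10)(6/9)(5/8)(3/7) = 0.032468.
The prior-weighted likelihoods are 1/4 · 0.018182 = 0.0045455, 1/4 · 0 = 0, 1/4 · 0.047619 = 0.011905, 1/4 · 0.032468 = 0.0081169; with total 0.024567.
By Bayes' rule, P(bowl D | data) = (0.0081169) / (0.024567) = 0.3304.

0.3304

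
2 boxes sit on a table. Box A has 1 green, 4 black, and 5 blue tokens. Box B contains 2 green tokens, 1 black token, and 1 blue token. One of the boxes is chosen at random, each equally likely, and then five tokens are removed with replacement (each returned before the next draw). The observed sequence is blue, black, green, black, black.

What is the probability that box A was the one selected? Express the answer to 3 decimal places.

Under each hypothesis, the probability of the observed sequence is: P(data | box A) = (5/10)(4/10)(1/10)(4/10)(4/10) = 0.0032; P(data | box B) = (1/4)(1/4)(2/4)(1/4)(1/4) = 0.0019531.
Multiplying each by its prior: 1/2 · 0.0032 = 0.0016, 1/2 · 0.0019531 = 0.00097656; with total 0.0025766.
By Bayes' rule, P(box A | data) = (0.0016) / (0.0025766) = 0.62098.

0.621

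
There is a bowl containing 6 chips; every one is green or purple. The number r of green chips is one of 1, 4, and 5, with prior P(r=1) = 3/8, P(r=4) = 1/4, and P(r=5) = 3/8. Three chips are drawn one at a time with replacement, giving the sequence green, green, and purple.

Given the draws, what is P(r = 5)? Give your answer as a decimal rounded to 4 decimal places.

The likelihood of the observed sequence under each hypothesis: P(data | r = 1) = (1/6)(1/6)(5/6) = 5/216; P(data | r = 4) = (4/6)(4/6)(2/6) = 4/27; P(data | r = 5) = (5/6)(5/6)(1/6) = 25/216.
Multiplying each by its prior: 3/8 · 5/216 = 5/576, 1/4 · 4/27 = 1/27, 3/8 · 25/216 = 25/576; these sum to 77/864.
So P(r = 5 | data) = (25/576) / (77/864) = 75/154.

0.4870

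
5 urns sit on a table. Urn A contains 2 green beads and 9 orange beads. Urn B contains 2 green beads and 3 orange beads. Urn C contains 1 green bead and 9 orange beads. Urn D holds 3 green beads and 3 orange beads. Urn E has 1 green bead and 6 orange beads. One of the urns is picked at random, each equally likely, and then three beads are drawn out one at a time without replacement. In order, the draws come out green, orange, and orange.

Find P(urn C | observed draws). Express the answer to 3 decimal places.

0.135

The likelihood of the observed sequence under each hypothesis: P(data | urn A) = (2/11)(9/10)(8/9) = 0.14545; P(data | urn B) = (2/5)(3/4)(2/3) = 0.2; P(data | urn C) = (1/10)(9/9)(8/8) = 0.1; P(data | urn D) = (3/6)(3/5)(2/4) = 0.15; P(data | urn E) = (1/7)(6/6)(5/5) = 0.14286.
The prior-weighted likelihoods are 1/5 · 0.14545 = 0.029091, 1/5 · 0.2 = 0.04, 1/5 · 0.1 = 0.02, 1/5 · 0.15 = 0.03, 1/5 · 0.14286 = 0.028571; these sum to 0.14766.
So P(urn C | data) = (0.02) / (0.14766) = 0.13544.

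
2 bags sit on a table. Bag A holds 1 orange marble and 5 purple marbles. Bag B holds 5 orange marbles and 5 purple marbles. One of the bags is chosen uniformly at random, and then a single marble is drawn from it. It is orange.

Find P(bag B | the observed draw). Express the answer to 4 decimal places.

Under each hypothesis, the probability of this draw is: P(data | bag A) = (1/6) = 1/6; P(data | bag B) = (5/10) = 1/2.
Weighting by the prior gives 1/2 · 1/6 = 1/12, 1/2 · 1/2 = 1/4; with total 1/3.
By Bayes' rule, P(bag B | data) = (1/4) / (1/3) = 3/4.

0.7500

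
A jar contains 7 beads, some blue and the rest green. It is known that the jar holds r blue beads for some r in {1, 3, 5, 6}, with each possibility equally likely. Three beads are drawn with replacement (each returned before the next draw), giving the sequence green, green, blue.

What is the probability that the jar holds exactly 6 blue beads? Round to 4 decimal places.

The likelihood of the observed sequence under each hypothesis: P(data | r = 1) = (6/7)(6/7)(1/7) = 36/343; P(data | r = 3) = (4/7)(4/7)(3/7) = 48/343; P(data | r = 5) = (2/7)(2/7)(5/7) = 20/343; P(data | r = 6) = (1/7)(1/7)(6/7) = 6/343.
Weighting by the prior gives 1/4 · 36/343 = 9/343, 1/4 · 48/343 = 12/343, 1/4 · 20/343 = 5/343, 1/4 · 6/343 = 3/686; with total 55/686.
Therefore the posterior P(r = 6 | data) = (3/686) / (55/686) = 3/55.

0.0545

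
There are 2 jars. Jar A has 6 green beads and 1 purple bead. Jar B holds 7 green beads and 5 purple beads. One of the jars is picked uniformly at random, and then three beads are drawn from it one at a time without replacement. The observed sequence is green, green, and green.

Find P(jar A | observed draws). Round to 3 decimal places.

The likelihood of the observed sequence under each hypothesis: P(data | jar A) = (6/7)(5/6)(4/5) = 4/7; P(data | jar B) = (7/12)(6/11)(5/10) = 7/44.
Multiplying each by its prior: 1/2 · 4/7 = 2/7, 1/2 · 7/44 = 7/88; these sum to 225/616.
Hence P(jar A | data) = (2/7) / (225/616) = 176/225.

0.782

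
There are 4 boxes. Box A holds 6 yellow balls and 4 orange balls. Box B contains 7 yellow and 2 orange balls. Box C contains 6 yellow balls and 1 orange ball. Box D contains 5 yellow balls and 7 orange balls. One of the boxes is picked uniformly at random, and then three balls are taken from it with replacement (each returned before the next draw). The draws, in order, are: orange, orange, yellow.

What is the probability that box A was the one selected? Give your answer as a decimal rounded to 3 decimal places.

The likelihood of the observed sequence under each hypothesis: P(data | box A) = (4/10)(4/10)(6/10) = 0.096; P(data | box B) = (2/9)(2/9)(7/9) = 0.038409; P(data | box C) = (1/7)(1/7)(6/7) = 0.017493; P(data | box D) = (7/12)(7/12)(5/12) = 0.14178.
Weighting by the prior gives 1/4 · 0.096 = 0.024, 1/4 · 0.038409 = 0.0096022, 1/4 · 0.017493 = 0.0043732, 1/4 · 0.14178 = 0.035446; these sum to 0.073421.
Therefore the posterior P(box A | data) = (0.024) / (0.073421) = 0.32688.

0.327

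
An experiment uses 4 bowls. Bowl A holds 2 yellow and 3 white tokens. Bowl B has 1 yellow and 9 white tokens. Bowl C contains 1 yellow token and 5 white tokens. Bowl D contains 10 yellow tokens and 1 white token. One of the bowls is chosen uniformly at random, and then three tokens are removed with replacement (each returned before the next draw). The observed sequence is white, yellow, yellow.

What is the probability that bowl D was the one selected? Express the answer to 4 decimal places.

Under each hypothesis, the probability of the observed sequence is: P(data | bowl A) = (3/5)(2/5)(2/5) = 0.096; P(data | bowl B) = (9/10)(1/10)(1/10) = 0.009; P(data | bowl C) = (5/6)(1/6)(1/6) = 0.023148; P(data | bowl D) = (1/11)(10/11)(10/11) = 0.075131.
Weighting by the prior gives 1/4 · 0.096 = 0.024, 1/4 · 0.009 = 0.00225, 1/4 · 0.023148 = 0.005787, 1/4 · 0.075131 = 0.018783; with total 0.05082.
So P(bowl D | data) = (0.018783) / (0.05082) = 0.3696.

0.3696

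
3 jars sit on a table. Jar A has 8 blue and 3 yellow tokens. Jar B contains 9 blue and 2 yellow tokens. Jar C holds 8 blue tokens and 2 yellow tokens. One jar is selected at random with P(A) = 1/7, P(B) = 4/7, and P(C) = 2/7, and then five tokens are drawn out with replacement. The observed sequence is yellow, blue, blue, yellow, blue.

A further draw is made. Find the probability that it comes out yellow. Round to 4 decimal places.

Compute the likelihood of the observed sequence for each case: P(data | jar A) = (3/11)(8/11)(8/11)(3/11)(8/11) = 0.028612; P(data | jar B) = (2/11)(9/11)(9/11)(2/11)(9/11) = 0.018106; P(data | jar C) = (2/10)(8/10)(8/10)(2/10)(8/10) = 0.02048.
Multiplying each by its prior: 1/7 · 0.028612 = 0.0040874, 4/7 · 0.018106 = 0.010346, 2/7 · 0.02048 = 0.0058514; these sum to 0.020285.
Dividing through by the total gives posterior P(jar A | data) = 0.2015, P(jar B | data) = 0.51004, P(jar C | data) = 0.28846.
So P(yellow next | data) = Σ P(yellow next | H) P(H | data) = (3/11)(0.2015) + (2/11)(0.51004) + (1/5)(0.28846) = 0.20538.

0.2054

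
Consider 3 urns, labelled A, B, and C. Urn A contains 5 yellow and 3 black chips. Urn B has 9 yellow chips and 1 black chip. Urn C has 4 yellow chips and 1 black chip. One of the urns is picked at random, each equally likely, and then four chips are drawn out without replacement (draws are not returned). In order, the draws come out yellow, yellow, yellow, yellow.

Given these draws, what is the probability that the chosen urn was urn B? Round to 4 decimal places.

0.6885

For each hypothesis, P(data | H) works out to: P(data | urn A) = (5/8)(4/7)(3/6)(2/5) = 1/14; P(data | urn B) = (9/10)(8/9)(7/8)(6/7) = 3/5; P(data | urn C) = (4/5)(3/4)(2/3)(1/2) = 1/5.
Weighting by the prior gives 1/3 · 1/14 = 1/42, 1/3 · 3/5 = 1/5, 1/3 · 1/5 = 1/15; with total 61/210.
Therefore the posterior P(urn B | data) = (1/5) / (61/210) = 42/61.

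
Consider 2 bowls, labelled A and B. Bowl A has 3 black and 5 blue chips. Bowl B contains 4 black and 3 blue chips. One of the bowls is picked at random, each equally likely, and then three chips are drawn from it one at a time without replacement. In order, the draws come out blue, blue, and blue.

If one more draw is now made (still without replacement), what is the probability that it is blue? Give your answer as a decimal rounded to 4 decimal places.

The likelihood of the observed sequence under each hypothesis: P(data | bowl A) = (5/8)(4/7)(3/6) = 5/28; P(data | bowl B) = (3/7)(2/6)(1/5) = 1/35.
Weighting by the prior gives 1/2 · 5/28 = 5/56, 1/2 · 1/35 = 1/70; with total 29/280.
Normalising, the posterior is P(bowl A | data) = 25/29, P(bowl B | data) = 4/29.
So P(blue next | data) = Σ P(blue next | H) P(H | data) = (2/5)(25/29) + (0)(4/29) = 10/29.

0.3448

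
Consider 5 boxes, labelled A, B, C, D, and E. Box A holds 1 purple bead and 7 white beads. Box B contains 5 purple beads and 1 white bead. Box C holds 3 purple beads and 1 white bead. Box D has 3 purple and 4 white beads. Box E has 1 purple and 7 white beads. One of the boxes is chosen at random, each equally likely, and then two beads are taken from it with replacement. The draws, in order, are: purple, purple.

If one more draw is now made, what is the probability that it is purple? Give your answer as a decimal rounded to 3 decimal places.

0.736

Under each hypothesis, the probability of the observed sequence is: P(data | box A) = (1/8)(1/8) = 0.015625; P(data | box B) = (5/6)(5/6) = 0.69444; P(data | box C) = (3/4)(3/4) = 0.5625; P(data | box D) = (3/7)(3/7) = 0.18367; P(data | box E) = (1/8)(1/8) = 0.015625.
Weighting by the prior gives 1/5 · 0.015625 = 0.003125, 1/5 · 0.69444 = 0.13889, 1/5 · 0.5625 = 0.1125, 1/5 · 0.18367 = 0.036735, 1/5 · 0.015625 = 0.003125; these sum to 0.29437.
The posterior is then P(box A | data) = 0.010616, P(box B | data) = 0.47181, P(box C | data) = 0.38217, P(box D | data) = 0.12479, P(box E | data) = 0.010616.
The predictive probability is P(purple next | data) = (1/8)(0.010616) + (5/6)(0.47181) + (3/4)(0.38217) + (3/7)(0.12479) + (1/8)(0.010616) = 0.73594.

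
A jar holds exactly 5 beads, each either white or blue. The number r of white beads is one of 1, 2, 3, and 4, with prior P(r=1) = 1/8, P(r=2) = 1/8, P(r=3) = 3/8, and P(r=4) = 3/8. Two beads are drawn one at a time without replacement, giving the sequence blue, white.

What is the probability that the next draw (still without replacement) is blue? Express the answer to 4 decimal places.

0.3500

For each hypothesis, P(data | H) works out to: P(data | r = 1) = (4/5)(1/4) = 1/5; P(data | r = 2) = (3/5)(2/4) = 3/10; P(data | r = 3) = (2/5)(3/4) = 3/10; P(data | r = 4) = (1/5)(4/4) = 1/5.
Weighting by the prior gives 1/8 · 1/5 = 1/40, 1/8 · 3/10 = 3/80, 3/8 · 3/10 = 9/80, 3/8 · 1/5 = 3/40; with total 1/4.
Dividing through by the total gives posterior P(r = 1 | data) = 1/10, P(r = 2 | data) = 3/20, P(r = 3 | data) = 9/20, P(r = 4 | data) = 3/10.
So P(blue next | data) = Σ P(blue next | H) P(H | data) = (1)(1/10) + (2/3)(3/20) + (1/3)(9/20) + (0)(3/10) = 7/20.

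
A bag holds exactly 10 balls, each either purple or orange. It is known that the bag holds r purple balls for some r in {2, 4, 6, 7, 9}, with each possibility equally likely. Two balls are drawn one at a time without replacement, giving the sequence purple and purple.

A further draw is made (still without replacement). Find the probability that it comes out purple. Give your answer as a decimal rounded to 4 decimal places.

0.6788

For each hypothesis, P(data | H) works out to: P(data | r = 2) = (2/10)(1/9) = 1/45; P(data | r = 4) = (4/10)(3/9) = 2/15; P(data | r = 6) = (6/10)(5/9) = 1/3; P(data | r = 7) = (7/10)(6/9) = 7/15; P(data | r = 9) = (9/10)(8/9) = 4/5.
The prior-weighted likelihoods are 1/5 · 1/45 = 1/225, 1/5 · 2/15 = 2/75, 1/5 · 1/3 = 1/15, 1/5 · 7/15 = 7/75, 1/5 · 4/5 = 4/25; with total 79/225.
The posterior is then P(r = 2 | data) = 1/79, P(r = 4 | data) = 6/79, P(r = 6 | data) = 15/79, P(r = 7 | data) = 21/79, P(r = 9 | data) = 36/79.
The predictive probability is P(purple next | data) = (0)(1/79) + (1/4)(6/79) + (1/2)(15/79) + (5/8)(21/79) + (7/8)(36/79) = 429/632.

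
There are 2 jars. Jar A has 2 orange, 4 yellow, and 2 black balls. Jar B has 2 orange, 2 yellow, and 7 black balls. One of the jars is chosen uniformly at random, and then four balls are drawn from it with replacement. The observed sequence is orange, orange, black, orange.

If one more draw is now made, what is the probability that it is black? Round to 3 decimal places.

The likelihood of the observed sequence under each hypothesis: P(data | jar A) = (2/8)(2/8)(2/8)(2/8) = 0.0039062; P(data | jar B) = (2/11)(2/11)(7/11)(2/11) = 0.0038249.
Weighting by the prior gives 1/2 · 0.0039062 = 0.0019531, 1/2 · 0.0038249 = 0.0019124; with total 0.0038656.
Normalising, the posterior is P(jar A | data) = 0.50526, P(jar B | data) = 0.49474.
The predictive probability is P(black next | data) = (1/4)(0.50526) + (7/11)(0.49474) = 0.44115.

0.441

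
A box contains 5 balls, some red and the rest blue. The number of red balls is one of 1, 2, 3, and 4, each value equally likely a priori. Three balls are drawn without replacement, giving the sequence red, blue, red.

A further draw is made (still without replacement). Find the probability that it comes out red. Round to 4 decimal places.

Under each hypothesis, the probability of the observed sequence is: P(data | r = 1) = (1/5)(4/4)(0/3) = 0; P(data | r = 2) = (2/5)(3/4)(1/3) = 1/10; P(data | r = 3) = (3/5)(2/4)(2/3) = 1/5; P(data | r = 4) = (4/5)(1/4)(3/3) = 1/5.
The prior-weighted likelihoods are 1/4 · 0 = 0, 1/4 · 1/10 = 1/40, 1/4 · 1/5 = 1/20, 1/4 · 1/5 = 1/20; these sum to 1/8.
Dividing through by the total gives posterior P(r = 1 | data) = 0, P(r = 2 | data) = 1/5, P(r = 3 | data) = 2/5, P(r = 4 | data) = 2/5.
Averaging over the posterior, P(red next | data) = (0)(1/5) + (1/2)(2/5) + (1)(2/5) = 3/5.

0.6000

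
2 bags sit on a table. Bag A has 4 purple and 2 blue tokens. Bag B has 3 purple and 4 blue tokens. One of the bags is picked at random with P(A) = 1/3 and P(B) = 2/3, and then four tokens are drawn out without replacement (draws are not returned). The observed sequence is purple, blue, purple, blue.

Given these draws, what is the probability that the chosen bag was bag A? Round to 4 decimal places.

Under each hypothesis, the probability of the observed sequence is: P(data | bag A) = (4/6)(2/5)(3/4)(1/3) = 1/15; P(data | bag B) = (3/7)(4/6)(2/5)(3/4) = 3/35.
Weighting by the prior gives 1/3 · 1/15 = 1/45, 2/3 · 3/35 = 2/35; summing to 5/63.
So P(bag A | data) = (1/45) / (5/63) = 7/25.

0.2800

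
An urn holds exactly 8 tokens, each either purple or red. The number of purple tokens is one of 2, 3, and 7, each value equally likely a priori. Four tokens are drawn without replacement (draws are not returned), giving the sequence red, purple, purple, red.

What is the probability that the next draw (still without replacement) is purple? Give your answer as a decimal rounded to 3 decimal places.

Under each hypothesis, the probability of the observed sequence is: P(data | r = 2) = (6/8)(2/7)(1/6)(5/5) = 1/28; P(data | r = 3) = (5/8)(3/7)(2/6)(4/5) = 1/14; P(data | r = 7) = (1/8)(7/7)(6/6)(0/5) = 0.
Multiplying each by its prior: 1/3 · 1/28 = 1/84, 1/3 · 1/14 = 1/42, 1/3 · 0 = 0; summing to 1/28.
Normalising, the posterior is P(r = 2 | data) = 1/3, P(r = 3 | data) = 2/3, P(r = 7 | data) = 0.
The predictive probability is P(purple next | data) = (0)(1/3) + (1/4)(2/3) = 1/6.

0.167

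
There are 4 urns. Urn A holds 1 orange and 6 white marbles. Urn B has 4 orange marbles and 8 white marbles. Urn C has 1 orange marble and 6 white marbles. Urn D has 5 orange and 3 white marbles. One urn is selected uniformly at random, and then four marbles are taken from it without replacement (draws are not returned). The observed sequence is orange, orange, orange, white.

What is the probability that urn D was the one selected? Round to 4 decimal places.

For each hypothesis, P(data | H) works out to: P(data | urn A) = (1/7)(0/6) = 0; P(data | urn B) = (4/12)(3/11)(2/10)(8/9) = 0.016162; P(data | urn C) = (1/7)(0/6) = 0; P(data | urn D) = (5/8)(4/7)(3/6)(3/5) = 0.10714.
Multiplying each by its prior: 1/4 · 0 = 0, 1/4 · 0.016162 = 0.0040404, 1/4 · 0 = 0, 1/4 · 0.10714 = 0.026786; summing to 0.030826.
By Bayes' rule, P(urn D | data) = (0.026786) / (0.030826) = 0.86893.

0.8689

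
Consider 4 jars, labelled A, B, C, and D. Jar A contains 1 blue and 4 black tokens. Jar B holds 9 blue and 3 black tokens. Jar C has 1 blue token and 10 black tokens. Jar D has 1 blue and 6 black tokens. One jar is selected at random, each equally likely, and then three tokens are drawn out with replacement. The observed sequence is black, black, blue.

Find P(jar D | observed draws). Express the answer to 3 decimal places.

0.296

The likelihood of the observed sequence under each hypothesis: P(data | jar A) = (4/5)(4/5)(1/5) = 0.128; P(data | jar B) = (3/12)(3/12)(9/12) = 0.046875; P(data | jar C) = (10/11)(10/11)(1/11) = 0.075131; P(data | jar D) = (6/7)(6/7)(1/7) = 0.10496.
Multiplying each by its prior: 1/4 · 0.128 = 0.032, 1/4 · 0.046875 = 0.011719, 1/4 · 0.075131 = 0.018783, 1/4 · 0.10496 = 0.026239; these sum to 0.088741.
Hence P(jar D | data) = (0.026239) / (0.088741) = 0.29568.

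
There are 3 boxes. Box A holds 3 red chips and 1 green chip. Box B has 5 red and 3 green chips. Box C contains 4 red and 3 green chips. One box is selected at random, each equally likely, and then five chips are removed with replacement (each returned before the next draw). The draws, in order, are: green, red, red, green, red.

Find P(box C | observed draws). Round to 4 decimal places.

Under each hypothesis, the probability of the observed sequence is: P(data | box A) = (1/4)(3/4)(3/4)(1/4)(3/4) = 0.026367; P(data | box B) = (3/8)(5/8)(5/8)(3/8)(5/8) = 0.034332; P(data | box C) = (3/7)(4/7)(4/7)(3/7)(4/7) = 0.034271.
Multiplying each by its prior: 1/3 · 0.026367 = 0.0087891, 1/3 · 0.034332 = 0.011444, 1/3 · 0.034271 = 0.011424; with total 0.031657.
By Bayes' rule, P(box C | data) = (0.011424) / (0.031657) = 0.36086.

0.3609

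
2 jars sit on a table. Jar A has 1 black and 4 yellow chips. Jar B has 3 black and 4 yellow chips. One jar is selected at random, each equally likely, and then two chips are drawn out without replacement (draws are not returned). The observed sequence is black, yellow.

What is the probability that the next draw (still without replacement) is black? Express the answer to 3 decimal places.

0.235

The likelihood of the observed sequence under each hypothesis: P(data | jar A) = (1/5)(4/4) = 1/5; P(data | jar B) = (3/7)(4/6) = 2/7.
Weighting by the prior gives 1/2 · 1/5 = 1/10, 1/2 · 2/7 = 1/7; with total 17/70.
Normalising, the posterior is P(jar A | data) = 7/17, P(jar B | data) = 10/17.
So P(black next | data) = Σ P(black next | H) P(H | data) = (0)(7/17) + (2/5)(10/17) = 4/17.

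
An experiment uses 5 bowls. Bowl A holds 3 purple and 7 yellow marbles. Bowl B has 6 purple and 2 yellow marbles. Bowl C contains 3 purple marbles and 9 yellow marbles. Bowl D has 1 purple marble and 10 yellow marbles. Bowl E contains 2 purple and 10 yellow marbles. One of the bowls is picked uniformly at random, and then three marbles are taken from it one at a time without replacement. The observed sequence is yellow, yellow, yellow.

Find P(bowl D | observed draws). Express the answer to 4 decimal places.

0.3737

The likelihood of the observed sequence under each hypothesis: P(data | bowl A) = (7/10)(6/9)(5/8) = 0.29167; P(data | bowl B) = (2/8)(1/7)(0/6) = 0; P(data | bowl C) = (9/12)(8/11)(7/10) = 0.38182; P(data | bowl D) = (10/11)(9/10)(8/9) = 0.72727; P(data | bowl E) = (10/12)(9/11)(8/10) = 0.54545.
The prior-weighted likelihoods are 1/5 · 0.29167 = 0.058333, 1/5 · 0 = 0, 1/5 · 0.38182 = 0.076364, 1/5 · 0.72727 = 0.14545, 1/5 · 0.54545 = 0.10909; summing to 0.38924.
Therefore the posterior P(bowl D | data) = (0.14545) / (0.38924) = 0.37369.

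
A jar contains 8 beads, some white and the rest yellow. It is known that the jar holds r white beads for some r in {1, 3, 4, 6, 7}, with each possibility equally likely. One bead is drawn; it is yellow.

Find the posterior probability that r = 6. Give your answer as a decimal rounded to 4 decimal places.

0.1053

For each hypothesis, P(data | H) works out to: P(data | r = 1) = (7/8) = 7/8; P(data | r = 3) = (5/8) = 5/8; P(data | r = 4) = (4/8) = 1/2; P(data | r = 6) = (2/8) = 1/4; P(data | r = 7) = (1/8) = 1/8.
The prior-weighted likelihoods are 1/5 · 7/8 = 7/40, 1/5 · 5/8 = 1/8, 1/5 · 1/2 = 1/10, 1/5 · 1/4 = 1/20, 1/5 · 1/8 = 1/40; these sum to 19/40.
Hence P(r = 6 | data) = (1/20) / (19/40) = 2/19.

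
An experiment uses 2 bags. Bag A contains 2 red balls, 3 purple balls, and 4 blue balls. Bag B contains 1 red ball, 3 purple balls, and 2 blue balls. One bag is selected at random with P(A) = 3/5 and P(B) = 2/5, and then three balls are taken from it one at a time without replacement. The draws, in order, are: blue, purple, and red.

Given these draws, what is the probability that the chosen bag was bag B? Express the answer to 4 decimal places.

Under each hypothesis, the probability of the observed sequence is: P(data | bag A) = (4/9)(3/8)(2/7) = 1/21; P(data | bag B) = (2/6)(3/5)(1/4) = 1/20.
Multiplying each by its prior: 3/5 · 1/21 = 1/35, 2/5 · 1/20 = 1/50; summing to 17/350.
So P(bag B | data) = (1/50) / (17/350) = 7/17.

0.4118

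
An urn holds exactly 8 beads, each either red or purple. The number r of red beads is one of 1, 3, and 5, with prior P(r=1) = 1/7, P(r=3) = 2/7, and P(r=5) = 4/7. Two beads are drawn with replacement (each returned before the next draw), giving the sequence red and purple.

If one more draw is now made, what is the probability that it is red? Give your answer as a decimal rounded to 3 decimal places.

For each hypothesis, P(data | H) works out to: P(data | r = 1) = (1/8)(7/8) = 7/64; P(data | r = 3) = (3/8)(5/8) = 15/64; P(data | r = 5) = (5/8)(3/8) = 15/64.
Multiplying each by its prior: 1/7 · 7/64 = 1/64, 2/7 · 15/64 = 15/224, 4/7 · 15/64 = 15/112; with total 97/448.
Normalising, the posterior is P(r = 1 | data) = 7/97, P(r = 3 | data) = 30/97, P(r = 5 | data) = 60/97.
So P(red next | data) = Σ P(red next | H) P(H | data) = (1/8)(7/97) + (3/8)(30/97) + (5/8)(60/97) = 397/776.

0.512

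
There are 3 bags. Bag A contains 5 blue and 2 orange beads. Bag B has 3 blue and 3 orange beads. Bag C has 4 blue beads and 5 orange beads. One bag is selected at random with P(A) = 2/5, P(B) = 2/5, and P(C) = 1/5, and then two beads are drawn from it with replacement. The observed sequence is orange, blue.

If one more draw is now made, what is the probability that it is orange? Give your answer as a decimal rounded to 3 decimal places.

Under each hypothesis, the probability of the observed sequence is: P(data | bag A) = (2/7)(5/7) = 0.20408; P(data | bag B) = (3/6)(3/6) = 0.25; P(data | bag C) = (5/9)(4/9) = 0.24691.
Weighting by the prior gives 2/5 · 0.20408 = 0.081633, 2/5 · 0.25 = 0.1, 1/5 · 0.24691 = 0.049383; summing to 0.23102.
Dividing through by the total gives posterior P(bag A | data) = 0.35336, P(bag B | data) = 0.43287, P(bag C | data) = 0.21376.
Averaging over the posterior, P(orange next | data) = (2/7)(0.35336) + (1/2)(0.43287) + (5/9)(0.21376) = 0.43615.

0.436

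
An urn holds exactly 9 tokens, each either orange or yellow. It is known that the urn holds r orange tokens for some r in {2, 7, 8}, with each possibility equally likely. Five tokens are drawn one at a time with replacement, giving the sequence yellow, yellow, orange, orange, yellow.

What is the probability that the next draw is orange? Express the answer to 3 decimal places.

0.365

Compute the likelihood of the observed sequence for each case: P(data | r = 2) = (7/9)(7/9)(2/9)(2/9)(7/9) = 0.023235; P(data | r = 7) = (2/9)(2/9)(7/9)(7/9)(2/9) = 0.0066386; P(data | r = 8) = (1/9)(1/9)(8/9)(8/9)(1/9) = 0.0010838.
The prior-weighted likelihoods are 1/3 · 0.023235 = 0.007745, 1/3 · 0.0066386 = 0.0022129, 1/3 · 0.0010838 = 0.00036128; with total 0.010319.
The posterior is then P(r = 2 | data) = 0.75055, P(r = 7 | data) = 0.21444, P(r = 8 | data) = 0.035011.
Averaging over the posterior, P(orange next | data) = (2/9)(0.75055) + (7/9)(0.21444) + (8/9)(0.035011) = 0.3647.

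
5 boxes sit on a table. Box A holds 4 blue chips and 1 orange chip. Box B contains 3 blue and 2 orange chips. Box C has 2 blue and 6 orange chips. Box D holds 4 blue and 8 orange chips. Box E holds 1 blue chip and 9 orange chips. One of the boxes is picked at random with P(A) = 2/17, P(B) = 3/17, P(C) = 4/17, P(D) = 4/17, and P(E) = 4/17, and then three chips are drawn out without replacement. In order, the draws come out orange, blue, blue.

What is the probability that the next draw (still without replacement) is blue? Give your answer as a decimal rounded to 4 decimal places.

Compute the likelihood of the observed sequence for each case: P(data | box A) = (1/5)(4/4)(3/3) = 0.2; P(data | box B) = (2/5)(3/4)(2/3) = 0.2; P(data | box C) = (6/8)(2/7)(1/6) = 0.035714; P(data | box D) = (8/12)(4/11)(3/10) = 0.072727; P(data | box E) = (9/10)(1/9)(0/8) = 0.
Weighting by the prior gives 2/17 · 0.2 = 0.023529, 3/17 · 0.2 = 0.035294, 4/17 · 0.035714 = 0.0084034, 4/17 · 0.072727 = 0.017112, 4/17 · 0 = 0; with total 0.084339.
The posterior is then P(box A | data) = 0.27899, P(box B | data) = 0.41848, P(box C | data) = 0.099638, P(box D | data) = 0.2029, P(box E | data) = 0.
Averaging over the posterior, P(blue next | data) = (1)(0.27899) + (1/2)(0.41848) + (0)(0.099638) + (2/9)(0.2029) = 0.53331.

0.5333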